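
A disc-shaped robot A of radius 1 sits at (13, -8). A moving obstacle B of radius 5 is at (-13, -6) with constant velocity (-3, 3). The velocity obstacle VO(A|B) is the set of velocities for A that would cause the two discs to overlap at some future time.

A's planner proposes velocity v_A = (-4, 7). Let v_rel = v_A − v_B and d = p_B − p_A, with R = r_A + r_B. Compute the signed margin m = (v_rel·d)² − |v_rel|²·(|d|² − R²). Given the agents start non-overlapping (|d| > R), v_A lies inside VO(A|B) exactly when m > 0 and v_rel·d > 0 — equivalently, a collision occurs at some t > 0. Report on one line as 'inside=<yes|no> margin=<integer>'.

d = (-26, 2),  |d|² = 680;  R = 1+5 = 6,  c = 680−6² = 644
v_rel = (-1, 4),  |v_rel|² = 17;  v_rel·d = (-1)·(-26) + (4)·(2) = 34
17·t² − 68·t + 644 = 0  ⇒  m = 34² − 17·644 = -9792
m = -9792 < 0,  v_rel·d = 34 > 0  ⇒  outside

inside=no margin=-9792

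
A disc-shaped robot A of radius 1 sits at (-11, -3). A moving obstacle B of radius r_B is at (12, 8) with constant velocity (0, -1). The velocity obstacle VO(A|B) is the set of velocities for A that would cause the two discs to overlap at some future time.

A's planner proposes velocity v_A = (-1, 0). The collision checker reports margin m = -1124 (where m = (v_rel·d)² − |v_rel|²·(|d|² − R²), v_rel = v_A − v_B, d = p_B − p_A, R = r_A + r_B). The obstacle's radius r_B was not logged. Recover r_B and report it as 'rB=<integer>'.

m = -1124
d = (23, 11);  v_rel = (-1, 1),  |v_rel|² = 2
v_rel×d = (-1)·(11) − (1)·(23) = -34
since m = R²·2 − (-34)²:  R² = (1156 + -1124) / 2 = 16
R = √16 = 4  ⇒  r_B = 4 − 1 = 3

rB=3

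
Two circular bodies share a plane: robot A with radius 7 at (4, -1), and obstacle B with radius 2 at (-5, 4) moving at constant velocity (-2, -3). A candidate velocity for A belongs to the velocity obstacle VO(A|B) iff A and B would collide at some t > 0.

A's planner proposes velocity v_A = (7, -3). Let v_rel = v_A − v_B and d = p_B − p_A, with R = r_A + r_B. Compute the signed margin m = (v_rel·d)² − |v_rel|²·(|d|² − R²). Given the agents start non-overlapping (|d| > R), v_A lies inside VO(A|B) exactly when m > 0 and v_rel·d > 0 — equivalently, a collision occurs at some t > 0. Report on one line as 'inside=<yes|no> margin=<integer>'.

d = (-9, 5),  |d|² = 106;  R = 7+2 = 9,  c = 106−9² = 25
v_rel = (9, 0),  |v_rel|² = 81;  v_rel·d = (9)·(-9) + (0)·(5) = -81
81·t² + 162·t + 25 = 0  ⇒  m = (-81)² − 81·25 = 4536
m = 4536 > 0,  v_rel·d = -81 < 0  ⇒  outside

inside=no margin=4536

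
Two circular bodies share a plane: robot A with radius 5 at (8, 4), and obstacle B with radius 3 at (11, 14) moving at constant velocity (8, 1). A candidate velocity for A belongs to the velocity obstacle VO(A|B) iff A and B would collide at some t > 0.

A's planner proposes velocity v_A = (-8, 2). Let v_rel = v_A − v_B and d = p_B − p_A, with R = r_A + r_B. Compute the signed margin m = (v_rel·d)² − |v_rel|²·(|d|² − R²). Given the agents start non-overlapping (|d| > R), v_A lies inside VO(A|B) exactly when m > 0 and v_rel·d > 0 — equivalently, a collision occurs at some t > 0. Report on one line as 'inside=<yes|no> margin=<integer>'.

d = (3, 10),  |d|² = 109;  R = 5+3 = 8,  c = 109−8² = 45
v_rel = (-16, 1),  |v_rel|² = 257;  v_rel·d = (-16)·(3) + (1)·(10) = -38
257·t² + 76·t + 45 = 0  ⇒  m = (-38)² − 257·45 = -10121
m = -10121 < 0,  v_rel·d = -38 < 0  ⇒  outside

inside=no margin=-10121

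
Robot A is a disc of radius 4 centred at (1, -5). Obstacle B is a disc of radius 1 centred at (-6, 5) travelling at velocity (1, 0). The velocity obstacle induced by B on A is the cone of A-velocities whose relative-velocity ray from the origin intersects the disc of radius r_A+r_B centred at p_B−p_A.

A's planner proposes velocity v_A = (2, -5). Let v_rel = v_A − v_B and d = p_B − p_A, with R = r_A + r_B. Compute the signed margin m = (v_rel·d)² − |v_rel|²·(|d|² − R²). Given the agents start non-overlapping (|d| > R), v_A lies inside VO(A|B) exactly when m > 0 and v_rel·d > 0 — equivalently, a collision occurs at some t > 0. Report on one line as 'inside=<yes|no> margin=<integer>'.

d = (-7, 10),  |d|² = 149;  R = 4+1 = 5,  c = 149−5² = 124
v_rel = (1, -5),  |v_rel|² = 26;  v_rel·d = (1)·(-7) + (-5)·(10) = -57
26·t² + 114·t + 124 = 0  ⇒  m = (-57)² − 26·124 = 25
m = 25 > 0,  v_rel·d = -57 < 0  ⇒  outside

inside=no margin=25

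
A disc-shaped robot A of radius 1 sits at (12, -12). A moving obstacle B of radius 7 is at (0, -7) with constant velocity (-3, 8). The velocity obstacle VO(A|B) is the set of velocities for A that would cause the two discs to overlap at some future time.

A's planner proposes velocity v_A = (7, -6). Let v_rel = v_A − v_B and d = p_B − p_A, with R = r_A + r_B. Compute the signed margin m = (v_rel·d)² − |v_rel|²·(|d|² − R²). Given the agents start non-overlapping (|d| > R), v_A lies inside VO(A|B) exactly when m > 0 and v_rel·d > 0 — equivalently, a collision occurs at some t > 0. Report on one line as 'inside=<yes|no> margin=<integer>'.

d = (-12, 5),  |d|² = 169;  R = 1+7 = 8,  c = 169−8² = 105
v_rel = (10, -14),  |v_rel|² = 296;  v_rel·d = (10)·(-12) + (-14)·(5) = -190
296·t² + 380·t + 105 = 0  ⇒  m = (-190)² − 296·105 = 5020
m = 5020 > 0,  v_rel·d = -190 < 0  ⇒  outside

inside=no margin=5020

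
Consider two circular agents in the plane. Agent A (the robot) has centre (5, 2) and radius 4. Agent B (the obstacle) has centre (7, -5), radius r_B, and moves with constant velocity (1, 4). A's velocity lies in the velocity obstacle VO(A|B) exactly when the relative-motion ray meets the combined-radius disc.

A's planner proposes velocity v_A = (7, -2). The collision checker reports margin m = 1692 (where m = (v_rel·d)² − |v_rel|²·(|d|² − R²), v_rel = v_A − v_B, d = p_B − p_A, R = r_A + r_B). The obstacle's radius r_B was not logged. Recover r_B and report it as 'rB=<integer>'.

m = 1692
d = (2, -7);  v_rel = (6, -6),  |v_rel|² = 72
v_rel×d = (6)·(-7) − (-6)·(2) = -30
since m = R²·72 − (-30)²:  R² = (900 + 1692) / 72 = 36
R = √36 = 6  ⇒  r_B = 6 − 4 = 2

rB=2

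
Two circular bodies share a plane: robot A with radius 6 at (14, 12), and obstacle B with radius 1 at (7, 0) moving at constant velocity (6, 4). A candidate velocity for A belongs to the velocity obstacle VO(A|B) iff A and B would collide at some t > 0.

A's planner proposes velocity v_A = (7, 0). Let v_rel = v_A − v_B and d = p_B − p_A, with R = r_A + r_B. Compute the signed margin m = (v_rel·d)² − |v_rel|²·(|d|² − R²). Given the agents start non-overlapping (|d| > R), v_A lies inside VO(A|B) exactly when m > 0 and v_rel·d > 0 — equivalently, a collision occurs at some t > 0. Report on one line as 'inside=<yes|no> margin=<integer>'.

d = (-7, -12),  |d|² = 193;  R = 6+1 = 7,  c = 193−7² = 144
v_rel = (1, -4),  |v_rel|² = 17;  v_rel·d = (1)·(-7) + (-4)·(-12) = 41
17·t² − 82·t + 144 = 0  ⇒  m = 41² − 17·144 = -767
m = -767 < 0,  v_rel·d = 41 > 0  ⇒  outside

inside=no margin=-767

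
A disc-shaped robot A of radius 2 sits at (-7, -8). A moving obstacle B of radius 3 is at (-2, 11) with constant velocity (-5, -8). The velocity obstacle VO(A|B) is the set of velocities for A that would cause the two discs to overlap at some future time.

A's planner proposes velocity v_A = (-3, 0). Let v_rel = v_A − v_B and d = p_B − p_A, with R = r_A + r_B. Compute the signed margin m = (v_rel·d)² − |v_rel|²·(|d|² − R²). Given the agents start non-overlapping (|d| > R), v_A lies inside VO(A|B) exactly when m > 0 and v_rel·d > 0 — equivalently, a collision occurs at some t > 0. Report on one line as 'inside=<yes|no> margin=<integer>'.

d = (5, 19),  |d|² = 386;  R = 2+3 = 5,  c = 386−5² = 361
v_rel = (2, 8),  |v_rel|² = 68;  v_rel·d = (2)·(5) + (8)·(19) = 162
68·t² − 324·t + 361 = 0  ⇒  m = 162² − 68·361 = 1696
m = 1696 > 0,  v_rel·d = 162 > 0  ⇒  inside

inside=yes margin=1696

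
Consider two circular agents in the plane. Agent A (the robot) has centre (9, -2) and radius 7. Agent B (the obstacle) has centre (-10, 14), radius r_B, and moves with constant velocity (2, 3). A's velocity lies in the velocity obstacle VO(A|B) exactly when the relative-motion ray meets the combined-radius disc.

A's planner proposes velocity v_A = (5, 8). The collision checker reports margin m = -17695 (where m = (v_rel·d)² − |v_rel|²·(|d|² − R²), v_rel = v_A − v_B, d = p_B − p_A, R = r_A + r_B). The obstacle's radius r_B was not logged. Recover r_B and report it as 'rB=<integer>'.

m = -17695
d = (-19, 16);  v_rel = (3, 5),  |v_rel|² = 34
v_rel×d = (3)·(16) − (5)·(-19) = 143
since m = R²·34 − 143²:  R² = (20449 + -17695) / 34 = 81
R = √81 = 9  ⇒  r_B = 9 − 7 = 2

rB=2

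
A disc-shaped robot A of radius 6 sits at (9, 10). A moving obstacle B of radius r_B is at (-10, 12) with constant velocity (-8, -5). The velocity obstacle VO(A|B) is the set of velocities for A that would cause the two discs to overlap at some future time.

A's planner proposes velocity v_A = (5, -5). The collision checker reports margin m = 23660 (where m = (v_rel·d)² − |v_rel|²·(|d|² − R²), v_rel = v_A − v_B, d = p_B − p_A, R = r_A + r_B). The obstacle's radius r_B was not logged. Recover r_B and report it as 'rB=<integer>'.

m = 23660
d = (-19, 2);  v_rel = (13, 0),  |v_rel|² = 169
v_rel×d = (13)·(2) − (0)·(-19) = 26
since m = R²·169 − 26²:  R² = (676 + 23660) / 169 = 144
R = √144 = 12  ⇒  r_B = 12 − 6 = 6

rB=6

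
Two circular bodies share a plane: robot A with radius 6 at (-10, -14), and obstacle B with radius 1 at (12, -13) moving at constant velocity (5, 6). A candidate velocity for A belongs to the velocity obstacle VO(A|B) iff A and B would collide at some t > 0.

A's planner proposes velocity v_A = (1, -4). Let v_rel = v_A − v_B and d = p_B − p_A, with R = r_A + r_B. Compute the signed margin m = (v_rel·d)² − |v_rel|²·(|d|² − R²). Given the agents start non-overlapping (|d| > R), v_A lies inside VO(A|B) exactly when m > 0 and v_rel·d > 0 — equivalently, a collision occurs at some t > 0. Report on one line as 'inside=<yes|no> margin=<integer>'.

d = (22, 1),  |d|² = 485;  R = 6+1 = 7,  c = 485−7² = 436
v_rel = (-4, -10),  |v_rel|² = 116;  v_rel·d = (-4)·(22) + (-10)·(1) = -98
116·t² + 196·t + 436 = 0  ⇒  m = (-98)² − 116·436 = -40972
m = -40972 < 0,  v_rel·d = -98 < 0  ⇒  outside

inside=no margin=-40972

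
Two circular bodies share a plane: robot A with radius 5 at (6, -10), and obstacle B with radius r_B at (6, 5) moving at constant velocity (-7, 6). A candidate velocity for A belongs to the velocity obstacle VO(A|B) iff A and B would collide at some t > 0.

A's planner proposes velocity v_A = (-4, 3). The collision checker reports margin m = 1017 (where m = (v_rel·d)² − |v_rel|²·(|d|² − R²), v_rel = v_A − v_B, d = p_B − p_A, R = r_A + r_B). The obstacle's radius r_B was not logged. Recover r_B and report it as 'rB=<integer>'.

m = 1017
d = (0, 15);  v_rel = (3, -3),  |v_rel|² = 18
v_rel×d = (3)·(15) − (-3)·(0) = 45
since m = R²·18 − 45²:  R² = (2025 + 1017) / 18 = 169
R = √169 = 13  ⇒  r_B = 13 − 5 = 8

rB=8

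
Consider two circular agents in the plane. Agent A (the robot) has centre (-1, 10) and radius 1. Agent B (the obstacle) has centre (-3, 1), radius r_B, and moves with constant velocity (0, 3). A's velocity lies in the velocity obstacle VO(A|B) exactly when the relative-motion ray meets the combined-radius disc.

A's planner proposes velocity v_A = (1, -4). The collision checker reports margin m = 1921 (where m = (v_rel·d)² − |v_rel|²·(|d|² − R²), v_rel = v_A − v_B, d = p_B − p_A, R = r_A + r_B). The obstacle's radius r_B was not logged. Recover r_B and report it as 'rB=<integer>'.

m = 1921
d = (-2, -9);  v_rel = (1, -7),  |v_rel|² = 50
v_rel×d = (1)·(-9) − (-7)·(-2) = -23
since m = R²·50 − (-23)²:  R² = (529 + 1921) / 50 = 49
R = √49 = 7  ⇒  r_B = 7 − 1 = 6

rB=6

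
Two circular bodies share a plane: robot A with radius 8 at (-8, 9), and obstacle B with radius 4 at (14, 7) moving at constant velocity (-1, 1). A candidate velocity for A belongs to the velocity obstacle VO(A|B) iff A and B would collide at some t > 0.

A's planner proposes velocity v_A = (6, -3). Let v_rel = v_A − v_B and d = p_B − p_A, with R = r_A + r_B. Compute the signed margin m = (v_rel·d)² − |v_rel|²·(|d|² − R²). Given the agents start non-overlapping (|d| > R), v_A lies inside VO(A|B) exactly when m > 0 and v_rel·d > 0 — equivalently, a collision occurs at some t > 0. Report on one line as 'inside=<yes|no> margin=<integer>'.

d = (22, -2),  |d|² = 488;  R = 8+4 = 12,  c = 488−12² = 344
v_rel = (7, -4),  |v_rel|² = 65;  v_rel·d = (7)·(22) + (-4)·(-2) = 162
65·t² − 324·t + 344 = 0  ⇒  m = 162² − 65·344 = 3884
m = 3884 > 0,  v_rel·d = 162 > 0  ⇒  inside

inside=yes margin=3884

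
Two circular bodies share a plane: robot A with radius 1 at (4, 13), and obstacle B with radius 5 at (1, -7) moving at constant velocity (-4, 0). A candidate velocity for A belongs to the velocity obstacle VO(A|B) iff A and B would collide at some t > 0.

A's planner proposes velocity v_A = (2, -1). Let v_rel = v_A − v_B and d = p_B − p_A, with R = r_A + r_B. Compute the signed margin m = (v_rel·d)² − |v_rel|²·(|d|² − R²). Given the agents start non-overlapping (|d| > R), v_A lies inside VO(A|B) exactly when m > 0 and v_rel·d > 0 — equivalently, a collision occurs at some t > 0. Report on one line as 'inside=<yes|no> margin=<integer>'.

d = (-3, -20),  |d|² = 409;  R = 1+5 = 6,  c = 409−6² = 373
v_rel = (6, -1),  |v_rel|² = 37;  v_rel·d = (6)·(-3) + (-1)·(-20) = 2
37·t² − 4·t + 373 = 0  ⇒  m = 2² − 37·373 = -13797
m = -13797 < 0,  v_rel·d = 2 > 0  ⇒  outside

inside=no margin=-13797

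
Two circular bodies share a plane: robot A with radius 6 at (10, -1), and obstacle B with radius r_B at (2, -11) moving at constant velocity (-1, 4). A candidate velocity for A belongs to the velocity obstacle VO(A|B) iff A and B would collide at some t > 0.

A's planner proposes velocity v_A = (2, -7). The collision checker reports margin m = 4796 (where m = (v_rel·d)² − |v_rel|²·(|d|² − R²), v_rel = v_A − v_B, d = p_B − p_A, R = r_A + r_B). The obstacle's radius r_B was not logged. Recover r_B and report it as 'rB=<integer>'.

m = 4796
d = (-8, -10);  v_rel = (3, -11),  |v_rel|² = 130
v_rel×d = (3)·(-10) − (-11)·(-8) = -118
since m = R²·130 − (-118)²:  R² = (13924 + 4796) / 130 = 144
R = √144 = 12  ⇒  r_B = 12 − 6 = 6

rB=6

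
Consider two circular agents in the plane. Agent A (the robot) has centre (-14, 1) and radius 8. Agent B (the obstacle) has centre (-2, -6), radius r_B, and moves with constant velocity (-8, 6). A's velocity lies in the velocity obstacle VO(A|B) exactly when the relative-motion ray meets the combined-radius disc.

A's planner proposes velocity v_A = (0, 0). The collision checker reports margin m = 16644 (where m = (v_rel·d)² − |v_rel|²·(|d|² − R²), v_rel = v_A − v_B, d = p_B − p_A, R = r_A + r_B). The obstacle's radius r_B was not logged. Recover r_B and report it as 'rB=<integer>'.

m = 16644
d = (12, -7);  v_rel = (8, -6),  |v_rel|² = 100
v_rel×d = (8)·(-7) − (-6)·(12) = 16
since m = R²·100 − 16²:  R² = (256 + 16644) / 100 = 169
R = √169 = 13  ⇒  r_B = 13 − 8 = 5

rB=5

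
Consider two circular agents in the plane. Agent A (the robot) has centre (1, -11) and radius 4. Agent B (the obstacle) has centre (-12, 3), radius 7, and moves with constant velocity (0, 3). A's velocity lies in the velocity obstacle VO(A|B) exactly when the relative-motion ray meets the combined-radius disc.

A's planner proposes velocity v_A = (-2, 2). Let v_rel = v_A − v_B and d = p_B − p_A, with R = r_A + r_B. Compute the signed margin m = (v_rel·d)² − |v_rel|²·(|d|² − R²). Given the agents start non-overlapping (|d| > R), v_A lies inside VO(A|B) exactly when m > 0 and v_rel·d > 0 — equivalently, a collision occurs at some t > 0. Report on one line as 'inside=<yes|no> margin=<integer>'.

d = (-13, 14),  |d|² = 365;  R = 4+7 = 11,  c = 365−11² = 244
v_rel = (-2, -1),  |v_rel|² = 5;  v_rel·d = (-2)·(-13) + (-1)·(14) = 12
5·t² − 24·t + 244 = 0  ⇒  m = 12² − 5·244 = -1076
m = -1076 < 0,  v_rel·d = 12 > 0  ⇒  outside

inside=no margin=-1076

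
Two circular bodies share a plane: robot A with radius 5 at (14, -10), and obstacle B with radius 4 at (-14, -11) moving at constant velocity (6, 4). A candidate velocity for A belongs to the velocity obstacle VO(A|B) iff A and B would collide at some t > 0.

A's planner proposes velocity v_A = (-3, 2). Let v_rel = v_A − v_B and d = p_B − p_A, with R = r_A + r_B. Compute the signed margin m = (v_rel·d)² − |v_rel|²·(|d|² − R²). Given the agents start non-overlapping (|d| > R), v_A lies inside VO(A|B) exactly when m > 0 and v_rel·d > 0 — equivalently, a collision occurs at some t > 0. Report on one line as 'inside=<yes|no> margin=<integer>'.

d = (-28, -1),  |d|² = 785;  R = 5+4 = 9,  c = 785−9² = 704
v_rel = (-9, -2),  |v_rel|² = 85;  v_rel·d = (-9)·(-28) + (-2)·(-1) = 254
85·t² − 508·t + 704 = 0  ⇒  m = 254² − 85·704 = 4676
m = 4676 > 0,  v_rel·d = 254 > 0  ⇒  inside

inside=yes margin=4676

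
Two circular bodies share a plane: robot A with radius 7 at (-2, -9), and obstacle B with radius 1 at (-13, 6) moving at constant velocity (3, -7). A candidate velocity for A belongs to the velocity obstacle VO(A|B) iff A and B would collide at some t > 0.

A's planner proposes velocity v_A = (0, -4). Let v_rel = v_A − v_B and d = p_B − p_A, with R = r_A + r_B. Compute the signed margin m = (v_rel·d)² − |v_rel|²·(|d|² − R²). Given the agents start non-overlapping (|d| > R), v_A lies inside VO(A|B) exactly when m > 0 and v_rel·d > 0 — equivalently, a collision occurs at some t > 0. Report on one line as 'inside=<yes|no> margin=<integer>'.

d = (-11, 15),  |d|² = 346;  R = 7+1 = 8,  c = 346−8² = 282
v_rel = (-3, 3),  |v_rel|² = 18;  v_rel·d = (-3)·(-11) + (3)·(15) = 78
18·t² − 156·t + 282 = 0  ⇒  m = 78² − 18·282 = 1008
m = 1008 > 0,  v_rel·d = 78 > 0  ⇒  inside

inside=yes margin=1008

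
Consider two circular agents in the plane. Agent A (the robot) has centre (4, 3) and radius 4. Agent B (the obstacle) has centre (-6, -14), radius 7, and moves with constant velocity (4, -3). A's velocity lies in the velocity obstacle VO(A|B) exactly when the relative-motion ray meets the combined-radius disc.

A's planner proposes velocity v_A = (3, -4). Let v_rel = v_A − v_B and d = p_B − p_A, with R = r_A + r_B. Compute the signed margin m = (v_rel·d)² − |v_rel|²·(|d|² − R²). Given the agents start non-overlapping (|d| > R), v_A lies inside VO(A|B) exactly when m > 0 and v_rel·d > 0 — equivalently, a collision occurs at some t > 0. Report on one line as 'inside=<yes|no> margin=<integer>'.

d = (-10, -17),  |d|² = 389;  R = 4+7 = 11,  c = 389−11² = 268
v_rel = (-1, -1),  |v_rel|² = 2;  v_rel·d = (-1)·(-10) + (-1)·(-17) = 27
2·t² − 54·t + 268 = 0  ⇒  m = 27² − 2·268 = 193
m = 193 > 0,  v_rel·d = 27 > 0  ⇒  inside

inside=yes margin=193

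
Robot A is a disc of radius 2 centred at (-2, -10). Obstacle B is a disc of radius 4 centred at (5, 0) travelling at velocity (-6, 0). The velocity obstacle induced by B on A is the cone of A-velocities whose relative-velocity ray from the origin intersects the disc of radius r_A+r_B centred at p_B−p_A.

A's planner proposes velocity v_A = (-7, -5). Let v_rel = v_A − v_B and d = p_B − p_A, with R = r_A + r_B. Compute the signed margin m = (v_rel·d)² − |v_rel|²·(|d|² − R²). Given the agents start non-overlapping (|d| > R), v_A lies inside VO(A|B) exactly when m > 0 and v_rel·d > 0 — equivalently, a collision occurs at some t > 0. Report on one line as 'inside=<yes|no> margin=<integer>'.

d = (7, 10),  |d|² = 149;  R = 2+4 = 6,  c = 149−6² = 113
v_rel = (-1, -5),  |v_rel|² = 26;  v_rel·d = (-1)·(7) + (-5)·(10) = -57
26·t² + 114·t + 113 = 0  ⇒  m = (-57)² − 26·113 = 311
m = 311 > 0,  v_rel·d = -57 < 0  ⇒  outside

inside=no margin=311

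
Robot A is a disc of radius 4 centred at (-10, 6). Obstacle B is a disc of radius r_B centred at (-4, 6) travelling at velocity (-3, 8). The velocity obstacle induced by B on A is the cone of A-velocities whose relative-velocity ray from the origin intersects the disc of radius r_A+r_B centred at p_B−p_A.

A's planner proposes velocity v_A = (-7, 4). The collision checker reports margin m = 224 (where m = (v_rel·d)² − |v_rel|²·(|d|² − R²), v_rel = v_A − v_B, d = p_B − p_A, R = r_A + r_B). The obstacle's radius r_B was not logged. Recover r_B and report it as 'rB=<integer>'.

m = 224
d = (6, 0);  v_rel = (-4, -4),  |v_rel|² = 32
v_rel×d = (-4)·(0) − (-4)·(6) = 24
since m = R²·32 − 24²:  R² = (576 + 224) / 32 = 25
R = √25 = 5  ⇒  r_B = 5 − 4 = 1

rB=1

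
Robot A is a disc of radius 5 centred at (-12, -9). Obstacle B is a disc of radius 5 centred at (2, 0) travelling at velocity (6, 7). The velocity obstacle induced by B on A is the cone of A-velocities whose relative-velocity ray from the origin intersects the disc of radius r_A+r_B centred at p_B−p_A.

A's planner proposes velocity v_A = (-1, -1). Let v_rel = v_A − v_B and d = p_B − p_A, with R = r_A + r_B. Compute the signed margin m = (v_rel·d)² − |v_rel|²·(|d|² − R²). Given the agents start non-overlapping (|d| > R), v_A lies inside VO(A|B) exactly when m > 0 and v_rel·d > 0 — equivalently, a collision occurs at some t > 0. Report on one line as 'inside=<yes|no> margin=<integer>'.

d = (14, 9),  |d|² = 277;  R = 5+5 = 10,  c = 277−10² = 177
v_rel = (-7, -8),  |v_rel|² = 113;  v_rel·d = (-7)·(14) + (-8)·(9) = -170
113·t² + 340·t + 177 = 0  ⇒  m = (-170)² − 113·177 = 8899
m = 8899 > 0,  v_rel·d = -170 < 0  ⇒  outside

inside=no margin=8899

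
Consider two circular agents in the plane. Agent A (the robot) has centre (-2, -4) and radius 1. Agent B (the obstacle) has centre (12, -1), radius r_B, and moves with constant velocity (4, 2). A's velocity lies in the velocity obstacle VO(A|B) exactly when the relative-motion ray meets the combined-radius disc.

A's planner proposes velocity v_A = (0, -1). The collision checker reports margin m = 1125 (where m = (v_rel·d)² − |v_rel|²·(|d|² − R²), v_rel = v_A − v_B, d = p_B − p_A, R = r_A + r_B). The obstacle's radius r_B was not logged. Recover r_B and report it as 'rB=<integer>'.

m = 1125
d = (14, 3);  v_rel = (-4, -3),  |v_rel|² = 25
v_rel×d = (-4)·(3) − (-3)·(14) = 30
since m = R²·25 − 30²:  R² = (900 + 1125) / 25 = 81
R = √81 = 9  ⇒  r_B = 9 − 1 = 8

rB=8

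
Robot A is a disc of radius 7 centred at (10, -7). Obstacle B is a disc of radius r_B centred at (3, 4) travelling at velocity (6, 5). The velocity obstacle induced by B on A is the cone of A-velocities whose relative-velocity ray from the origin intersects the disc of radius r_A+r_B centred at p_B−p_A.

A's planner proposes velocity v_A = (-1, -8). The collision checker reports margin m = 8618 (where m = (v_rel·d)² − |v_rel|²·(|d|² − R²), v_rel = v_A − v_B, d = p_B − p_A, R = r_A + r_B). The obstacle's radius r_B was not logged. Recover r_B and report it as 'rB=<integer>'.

m = 8618
d = (-7, 11);  v_rel = (-7, -13),  |v_rel|² = 218
v_rel×d = (-7)·(11) − (-13)·(-7) = -168
since m = R²·218 − (-168)²:  R² = (28224 + 8618) / 218 = 169
R = √169 = 13  ⇒  r_B = 13 − 7 = 6

rB=6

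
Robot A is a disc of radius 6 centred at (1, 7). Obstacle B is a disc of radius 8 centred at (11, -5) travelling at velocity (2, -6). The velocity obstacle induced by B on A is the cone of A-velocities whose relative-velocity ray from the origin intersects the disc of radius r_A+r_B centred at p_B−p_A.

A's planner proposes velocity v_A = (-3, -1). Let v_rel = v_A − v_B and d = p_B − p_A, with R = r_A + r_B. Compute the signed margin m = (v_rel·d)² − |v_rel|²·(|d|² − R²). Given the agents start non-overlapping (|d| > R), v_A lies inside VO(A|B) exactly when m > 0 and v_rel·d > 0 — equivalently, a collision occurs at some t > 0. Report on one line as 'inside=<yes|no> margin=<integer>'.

d = (10, -12),  |d|² = 244;  R = 6+8 = 14,  c = 244−14² = 48
v_rel = (-5, 5),  |v_rel|² = 50;  v_rel·d = (-5)·(10) + (5)·(-12) = -110
50·t² + 220·t + 48 = 0  ⇒  m = (-110)² − 50·48 = 9700
m = 9700 > 0,  v_rel·d = -110 < 0  ⇒  outside

inside=no margin=9700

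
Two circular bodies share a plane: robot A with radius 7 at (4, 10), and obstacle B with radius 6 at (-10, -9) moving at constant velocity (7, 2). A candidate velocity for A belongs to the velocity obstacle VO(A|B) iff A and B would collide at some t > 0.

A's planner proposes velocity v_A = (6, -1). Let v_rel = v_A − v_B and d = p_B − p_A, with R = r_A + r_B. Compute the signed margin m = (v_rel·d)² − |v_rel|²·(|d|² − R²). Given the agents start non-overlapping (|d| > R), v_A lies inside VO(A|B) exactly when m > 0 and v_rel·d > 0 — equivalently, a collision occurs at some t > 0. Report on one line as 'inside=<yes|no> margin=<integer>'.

d = (-14, -19),  |d|² = 557;  R = 7+6 = 13,  c = 557−13² = 388
v_rel = (-1, -3),  |v_rel|² = 10;  v_rel·d = (-1)·(-14) + (-3)·(-19) = 71
10·t² − 142·t + 388 = 0  ⇒  m = 71² − 10·388 = 1161
m = 1161 > 0,  v_rel·d = 71 > 0  ⇒  inside

inside=yes margin=1161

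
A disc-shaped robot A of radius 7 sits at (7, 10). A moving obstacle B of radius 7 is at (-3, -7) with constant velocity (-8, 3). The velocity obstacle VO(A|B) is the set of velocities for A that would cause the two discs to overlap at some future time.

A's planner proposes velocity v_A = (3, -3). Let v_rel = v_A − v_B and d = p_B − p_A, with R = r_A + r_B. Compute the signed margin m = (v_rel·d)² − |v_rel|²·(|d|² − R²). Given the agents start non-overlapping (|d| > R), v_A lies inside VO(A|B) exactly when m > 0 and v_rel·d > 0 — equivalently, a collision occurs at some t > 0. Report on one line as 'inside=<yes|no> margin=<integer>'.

d = (-10, -17),  |d|² = 389;  R = 7+7 = 14,  c = 389−14² = 193
v_rel = (11, -6),  |v_rel|² = 157;  v_rel·d = (11)·(-10) + (-6)·(-17) = -8
157·t² + 16·t + 193 = 0  ⇒  m = (-8)² − 157·193 = -30237
m = -30237 < 0,  v_rel·d = -8 < 0  ⇒  outside

inside=no margin=-30237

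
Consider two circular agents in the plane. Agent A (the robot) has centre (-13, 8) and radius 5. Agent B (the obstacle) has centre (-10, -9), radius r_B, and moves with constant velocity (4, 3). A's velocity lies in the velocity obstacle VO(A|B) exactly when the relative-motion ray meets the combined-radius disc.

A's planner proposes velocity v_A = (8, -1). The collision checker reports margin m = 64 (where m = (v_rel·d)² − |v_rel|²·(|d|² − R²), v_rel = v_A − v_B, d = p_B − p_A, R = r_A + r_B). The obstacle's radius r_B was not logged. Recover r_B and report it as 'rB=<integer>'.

m = 64
d = (3, -17);  v_rel = (4, -4),  |v_rel|² = 32
v_rel×d = (4)·(-17) − (-4)·(3) = -56
since m = R²·32 − (-56)²:  R² = (3136 + 64) / 32 = 100
R = √100 = 10  ⇒  r_B = 10 − 5 = 5

rB=5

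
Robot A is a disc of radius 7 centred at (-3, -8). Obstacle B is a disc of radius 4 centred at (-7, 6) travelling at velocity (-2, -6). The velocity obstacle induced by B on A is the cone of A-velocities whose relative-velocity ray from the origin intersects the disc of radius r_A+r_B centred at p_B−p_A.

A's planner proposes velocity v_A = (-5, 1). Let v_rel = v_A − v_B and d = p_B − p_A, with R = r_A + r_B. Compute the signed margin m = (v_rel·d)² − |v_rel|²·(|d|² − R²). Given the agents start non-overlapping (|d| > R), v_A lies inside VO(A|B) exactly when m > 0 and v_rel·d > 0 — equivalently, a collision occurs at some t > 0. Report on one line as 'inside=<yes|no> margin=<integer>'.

d = (-4, 14),  |d|² = 212;  R = 7+4 = 11,  c = 212−11² = 91
v_rel = (-3, 7),  |v_rel|² = 58;  v_rel·d = (-3)·(-4) + (7)·(14) = 110
58·t² − 220·t + 91 = 0  ⇒  m = 110² − 58·91 = 6822
m = 6822 > 0,  v_rel·d = 110 > 0  ⇒  inside

inside=yes margin=6822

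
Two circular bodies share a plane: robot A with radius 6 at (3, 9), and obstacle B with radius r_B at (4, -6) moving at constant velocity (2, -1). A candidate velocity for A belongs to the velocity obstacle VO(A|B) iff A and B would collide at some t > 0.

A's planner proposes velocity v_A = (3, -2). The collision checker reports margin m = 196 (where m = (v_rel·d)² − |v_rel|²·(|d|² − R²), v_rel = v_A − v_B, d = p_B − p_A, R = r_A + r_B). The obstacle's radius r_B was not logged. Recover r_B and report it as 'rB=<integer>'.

m = 196
d = (1, -15);  v_rel = (1, -1),  |v_rel|² = 2
v_rel×d = (1)·(-15) − (-1)·(1) = -14
since m = R²·2 − (-14)²:  R² = (196 + 196) / 2 = 196
R = √196 = 14  ⇒  r_B = 14 − 6 = 8

rB=8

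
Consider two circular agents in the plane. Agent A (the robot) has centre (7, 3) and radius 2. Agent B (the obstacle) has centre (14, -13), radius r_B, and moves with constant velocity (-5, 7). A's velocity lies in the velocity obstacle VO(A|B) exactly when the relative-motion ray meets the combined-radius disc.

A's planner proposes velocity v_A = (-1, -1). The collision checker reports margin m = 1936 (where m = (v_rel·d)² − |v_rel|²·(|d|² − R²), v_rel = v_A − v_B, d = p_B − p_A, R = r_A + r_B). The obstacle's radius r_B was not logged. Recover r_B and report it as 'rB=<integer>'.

m = 1936
d = (7, -16);  v_rel = (4, -8),  |v_rel|² = 80
v_rel×d = (4)·(-16) − (-8)·(7) = -8
since m = R²·80 − (-8)²:  R² = (64 + 1936) / 80 = 25
R = √25 = 5  ⇒  r_B = 5 − 2 = 3

rB=3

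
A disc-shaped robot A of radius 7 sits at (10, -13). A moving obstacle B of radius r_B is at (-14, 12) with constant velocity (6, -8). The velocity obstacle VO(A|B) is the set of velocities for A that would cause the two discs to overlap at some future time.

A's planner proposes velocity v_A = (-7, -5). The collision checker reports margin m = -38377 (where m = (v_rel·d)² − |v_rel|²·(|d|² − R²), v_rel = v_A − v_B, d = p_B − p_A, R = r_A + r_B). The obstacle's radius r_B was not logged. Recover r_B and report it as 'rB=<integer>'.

m = -38377
d = (-24, 25);  v_rel = (-13, 3),  |v_rel|² = 178
v_rel×d = (-13)·(25) − (3)·(-24) = -253
since m = R²·178 − (-253)²:  R² = (64009 + -38377) / 178 = 144
R = √144 = 12  ⇒  r_B = 12 − 7 = 5

rB=5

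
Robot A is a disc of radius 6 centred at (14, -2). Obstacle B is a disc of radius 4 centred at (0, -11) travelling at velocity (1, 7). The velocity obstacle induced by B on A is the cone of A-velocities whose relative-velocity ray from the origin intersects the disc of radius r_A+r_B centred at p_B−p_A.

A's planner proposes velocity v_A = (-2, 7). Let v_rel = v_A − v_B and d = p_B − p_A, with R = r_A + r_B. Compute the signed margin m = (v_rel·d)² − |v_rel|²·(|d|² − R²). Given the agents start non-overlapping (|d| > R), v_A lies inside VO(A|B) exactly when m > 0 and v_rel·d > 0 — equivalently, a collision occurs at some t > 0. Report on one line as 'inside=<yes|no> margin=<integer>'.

d = (-14, -9),  |d|² = 277;  R = 6+4 = 10,  c = 277−10² = 177
v_rel = (-3, 0),  |v_rel|² = 9;  v_rel·d = (-3)·(-14) + (0)·(-9) = 42
9·t² − 84·t + 177 = 0  ⇒  m = 42² − 9·177 = 171
m = 171 > 0,  v_rel·d = 42 > 0  ⇒  inside

inside=yes margin=171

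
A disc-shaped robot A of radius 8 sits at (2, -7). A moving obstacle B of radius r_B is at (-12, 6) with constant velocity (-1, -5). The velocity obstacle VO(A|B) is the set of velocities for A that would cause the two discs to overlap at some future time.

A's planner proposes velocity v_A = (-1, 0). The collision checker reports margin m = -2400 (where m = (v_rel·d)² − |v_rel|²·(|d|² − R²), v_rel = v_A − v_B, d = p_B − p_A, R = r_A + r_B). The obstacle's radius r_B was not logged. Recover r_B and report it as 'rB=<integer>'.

m = -2400
d = (-14, 13);  v_rel = (0, 5),  |v_rel|² = 25
v_rel×d = (0)·(13) − (5)·(-14) = 70
since m = R²·25 − 70²:  R² = (4900 + -2400) / 25 = 100
R = √100 = 10  ⇒  r_B = 10 − 8 = 2

rB=2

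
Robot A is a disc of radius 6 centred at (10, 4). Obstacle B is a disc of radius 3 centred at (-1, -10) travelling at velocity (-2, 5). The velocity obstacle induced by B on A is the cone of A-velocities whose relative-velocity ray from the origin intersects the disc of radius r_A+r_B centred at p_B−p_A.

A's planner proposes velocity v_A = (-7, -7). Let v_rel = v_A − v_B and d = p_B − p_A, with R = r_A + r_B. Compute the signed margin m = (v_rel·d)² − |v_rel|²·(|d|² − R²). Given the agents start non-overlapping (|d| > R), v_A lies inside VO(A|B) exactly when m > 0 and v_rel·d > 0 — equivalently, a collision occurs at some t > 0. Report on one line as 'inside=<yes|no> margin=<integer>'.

d = (-11, -14),  |d|² = 317;  R = 6+3 = 9,  c = 317−9² = 236
v_rel = (-5, -12),  |v_rel|² = 169;  v_rel·d = (-5)·(-11) + (-12)·(-14) = 223
169·t² − 446·t + 236 = 0  ⇒  m = 223² − 169·236 = 9845
m = 9845 > 0,  v_rel·d = 223 > 0  ⇒  inside

inside=yes margin=9845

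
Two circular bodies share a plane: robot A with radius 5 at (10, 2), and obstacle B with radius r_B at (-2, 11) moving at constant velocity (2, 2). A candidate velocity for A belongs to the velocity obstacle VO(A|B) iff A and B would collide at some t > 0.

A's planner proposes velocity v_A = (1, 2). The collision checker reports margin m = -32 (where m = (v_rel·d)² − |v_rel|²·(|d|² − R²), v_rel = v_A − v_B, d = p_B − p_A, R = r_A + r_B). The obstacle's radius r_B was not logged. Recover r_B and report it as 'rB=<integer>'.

m = -32
d = (-12, 9);  v_rel = (-1, 0),  |v_rel|² = 1
v_rel×d = (-1)·(9) − (0)·(-12) = -9
since m = R²·1 − (-9)²:  R² = (81 + -32) / 1 = 49
R = √49 = 7  ⇒  r_B = 7 − 5 = 2

rB=2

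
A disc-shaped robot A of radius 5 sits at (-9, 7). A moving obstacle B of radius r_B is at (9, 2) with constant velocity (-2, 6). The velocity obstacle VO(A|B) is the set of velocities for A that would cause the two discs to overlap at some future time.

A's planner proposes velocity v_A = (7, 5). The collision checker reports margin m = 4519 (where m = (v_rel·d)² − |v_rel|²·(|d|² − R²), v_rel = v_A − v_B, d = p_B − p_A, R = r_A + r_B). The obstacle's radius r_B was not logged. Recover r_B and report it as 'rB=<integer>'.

m = 4519
d = (18, -5);  v_rel = (9, -1),  |v_rel|² = 82
v_rel×d = (9)·(-5) − (-1)·(18) = -27
since m = R²·82 − (-27)²:  R² = (729 + 4519) / 82 = 64
R = √64 = 8  ⇒  r_B = 8 − 5 = 3

rB=3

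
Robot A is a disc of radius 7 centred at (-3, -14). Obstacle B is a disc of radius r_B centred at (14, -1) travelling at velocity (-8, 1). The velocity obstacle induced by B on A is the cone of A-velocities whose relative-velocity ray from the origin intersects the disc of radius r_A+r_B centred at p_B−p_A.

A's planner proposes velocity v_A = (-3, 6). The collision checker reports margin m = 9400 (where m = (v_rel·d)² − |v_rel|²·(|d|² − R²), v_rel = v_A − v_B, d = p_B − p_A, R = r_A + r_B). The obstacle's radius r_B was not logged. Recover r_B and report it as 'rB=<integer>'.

m = 9400
d = (17, 13);  v_rel = (5, 5),  |v_rel|² = 50
v_rel×d = (5)·(13) − (5)·(17) = -20
since m = R²·50 − (-20)²:  R² = (400 + 9400) / 50 = 196
R = √196 = 14  ⇒  r_B = 14 − 7 = 7

rB=7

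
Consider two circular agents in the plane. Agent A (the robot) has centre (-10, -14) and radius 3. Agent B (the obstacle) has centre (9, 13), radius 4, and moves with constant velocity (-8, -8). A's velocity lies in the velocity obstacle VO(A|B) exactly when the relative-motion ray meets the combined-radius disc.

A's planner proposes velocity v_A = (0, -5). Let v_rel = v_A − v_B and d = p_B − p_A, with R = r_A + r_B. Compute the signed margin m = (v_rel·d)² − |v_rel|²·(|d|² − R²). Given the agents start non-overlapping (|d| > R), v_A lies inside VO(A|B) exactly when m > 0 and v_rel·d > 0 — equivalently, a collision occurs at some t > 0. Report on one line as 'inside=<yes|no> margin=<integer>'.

d = (19, 27),  |d|² = 1090;  R = 3+4 = 7,  c = 1090−7² = 1041
v_rel = (8, 3),  |v_rel|² = 73;  v_rel·d = (8)·(19) + (3)·(27) = 233
73·t² − 466·t + 1041 = 0  ⇒  m = 233² − 73·1041 = -21704
m = -21704 < 0,  v_rel·d = 233 > 0  ⇒  outside

inside=no margin=-21704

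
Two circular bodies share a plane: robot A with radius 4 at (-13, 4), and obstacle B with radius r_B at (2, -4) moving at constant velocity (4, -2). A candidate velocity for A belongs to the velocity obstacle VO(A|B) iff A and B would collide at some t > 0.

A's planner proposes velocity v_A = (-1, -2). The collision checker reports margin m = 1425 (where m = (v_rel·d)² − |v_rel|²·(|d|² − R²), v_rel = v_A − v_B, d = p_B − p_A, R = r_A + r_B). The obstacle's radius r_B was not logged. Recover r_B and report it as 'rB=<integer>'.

m = 1425
d = (15, -8);  v_rel = (-5, 0),  |v_rel|² = 25
v_rel×d = (-5)·(-8) − (0)·(15) = 40
since m = R²·25 − 40²:  R² = (1600 + 1425) / 25 = 121
R = √121 = 11  ⇒  r_B = 11 − 4 = 7

rB=7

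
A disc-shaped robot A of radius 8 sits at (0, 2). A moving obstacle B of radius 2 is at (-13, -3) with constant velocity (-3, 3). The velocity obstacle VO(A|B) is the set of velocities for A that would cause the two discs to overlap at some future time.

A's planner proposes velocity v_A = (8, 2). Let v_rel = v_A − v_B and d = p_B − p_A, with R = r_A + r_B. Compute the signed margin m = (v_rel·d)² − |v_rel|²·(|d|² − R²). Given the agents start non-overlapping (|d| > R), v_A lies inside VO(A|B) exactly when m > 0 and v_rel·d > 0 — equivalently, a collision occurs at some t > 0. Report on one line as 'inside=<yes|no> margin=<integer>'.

d = (-13, -5),  |d|² = 194;  R = 8+2 = 10,  c = 194−10² = 94
v_rel = (11, -1),  |v_rel|² = 122;  v_rel·d = (11)·(-13) + (-1)·(-5) = -138
122·t² + 276·t + 94 = 0  ⇒  m = (-138)² − 122·94 = 7576
m = 7576 > 0,  v_rel·d = -138 < 0  ⇒  outside

inside=no margin=7576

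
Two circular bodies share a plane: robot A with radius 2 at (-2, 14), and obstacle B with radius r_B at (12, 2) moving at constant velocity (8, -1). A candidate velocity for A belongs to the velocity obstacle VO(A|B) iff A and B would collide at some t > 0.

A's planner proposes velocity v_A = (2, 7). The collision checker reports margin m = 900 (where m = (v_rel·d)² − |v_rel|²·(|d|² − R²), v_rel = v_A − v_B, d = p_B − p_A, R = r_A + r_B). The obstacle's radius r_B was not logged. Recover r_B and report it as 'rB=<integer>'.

m = 900
d = (14, -12);  v_rel = (-6, 8),  |v_rel|² = 100
v_rel×d = (-6)·(-12) − (8)·(14) = -40
since m = R²·100 − (-40)²:  R² = (1600 + 900) / 100 = 25
R = √25 = 5  ⇒  r_B = 5 − 2 = 3

rB=3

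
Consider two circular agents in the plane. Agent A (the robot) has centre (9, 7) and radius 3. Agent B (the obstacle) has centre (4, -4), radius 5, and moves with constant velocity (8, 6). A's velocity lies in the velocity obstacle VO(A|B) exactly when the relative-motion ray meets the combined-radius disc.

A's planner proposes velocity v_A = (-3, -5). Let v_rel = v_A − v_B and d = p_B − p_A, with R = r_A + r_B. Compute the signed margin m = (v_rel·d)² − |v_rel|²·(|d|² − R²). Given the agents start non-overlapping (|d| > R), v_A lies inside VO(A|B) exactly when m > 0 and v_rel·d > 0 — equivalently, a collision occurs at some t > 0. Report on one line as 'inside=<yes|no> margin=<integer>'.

d = (-5, -11),  |d|² = 146;  R = 3+5 = 8,  c = 146−8² = 82
v_rel = (-11, -11),  |v_rel|² = 242;  v_rel·d = (-11)·(-5) + (-11)·(-11) = 176
242·t² − 352·t + 82 = 0  ⇒  m = 176² − 242·82 = 11132
m = 11132 > 0,  v_rel·d = 176 > 0  ⇒  inside

inside=yes margin=11132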